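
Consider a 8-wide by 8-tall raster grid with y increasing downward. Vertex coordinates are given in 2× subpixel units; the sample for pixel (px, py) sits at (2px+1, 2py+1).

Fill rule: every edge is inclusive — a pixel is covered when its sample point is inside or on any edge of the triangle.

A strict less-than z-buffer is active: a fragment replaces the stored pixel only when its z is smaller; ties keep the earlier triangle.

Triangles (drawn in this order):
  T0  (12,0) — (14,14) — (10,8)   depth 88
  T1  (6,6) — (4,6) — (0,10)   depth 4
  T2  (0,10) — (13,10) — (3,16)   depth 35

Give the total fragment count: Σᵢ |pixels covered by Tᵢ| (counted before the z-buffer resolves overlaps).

T0:
  2·area = 44
  edge (12, 0)→(14, 14): d=(2,14) inclusive
  edge (14, 14)→(10, 8): d=(-4,-6) inclusive
  edge (10, 8)→(12, 0): d=(2,-8) inclusive
    (5,2)@(11, 5): e=[24,18,2] → #
    (6,2)@(13, 5): e=[-4,30,18] → ·
    (5,3)@(11, 7): e=[28,10,6] → #
    (6,3)@(13, 7): e=[0,22,22] → #  [on edge]
    (7,3)@(15, 7): e=[-28,34,38] → ·
    (5,4)@(11, 9): e=[32,2,10] → #
    (7,4)@(15, 9): e=[-24,26,42] → ·
    (5,5)@(11, 11): e=[36,-6,14] → ·
    (6,5)@(13, 11): e=[8,6,30] → #
    (7,5)@(15, 11): e=[-20,18,46] → ·
    (6,6)@(13, 13): e=[12,-2,34] → ·
  covered (6 px):
    · · · · · · · ·
    · · · · · · · ·
    · · · · · # · ·
    · · · · · # # ·
    · · · · · # # ·
    · · · · · · # ·
    · · · · · · · ·
    · · · · · · · ·
T1:
  2·area = 8  (B↔C swapped to make it positive)
  edge (6, 6)→(0, 10): d=(-6,4) inclusive
  edge (0, 10)→(4, 6): d=(4,-4) inclusive
  edge (4, 6)→(6, 6): d=(2,0) inclusive
    (4,0)@(9, 1): e=[18,0,-10] → ·  [on edge]
    (3,1)@(7, 3): e=[14,0,-6] → ·  [on edge]
    (2,2)@(5, 5): e=[10,0,-2] → ·  [on edge]
    (1,3)@(3, 7): e=[6,0,2] → #  [on edge]
    (2,3)@(5, 7): e=[-2,8,2] → ·
    (0,4)@(1, 9): e=[2,0,6] → #  [on edge]
    (1,4)@(3, 9): e=[-6,8,6] → ·
    (0,5)@(1, 11): e=[-10,8,10] → ·
  covered (2 px):
    · · · · · · · ·
    · · · · · · · ·
    · · · · · · · ·
    · # · · · · · ·
    # · · · · · · ·
    · · · · · · · ·
    · · · · · · · ·
    · · · · · · · ·
T2:
  2·area = 78
  edge (0, 10)→(13, 10): d=(13,0) inclusive
  edge (13, 10)→(3, 16): d=(-10,6) inclusive
  edge (3, 16)→(0, 10): d=(-3,-6) inclusive
    (0,5)@(1, 11): e=[13,62,3] → #
    (1,5)@(3, 11): e=[13,50,15] → #
    (2,5)@(5, 11): e=[13,38,27] → #
    (3,5)@(7, 11): e=[13,26,39] → #
    (4,5)@(9, 11): e=[13,14,51] → #
    (5,5)@(11, 11): e=[13,2,63] → #
    (6,5)@(13, 11): e=[13,-10,75] → ·
    (0,6)@(1, 13): e=[39,42,-3] → ·
    (1,6)@(3, 13): e=[39,30,9] → #
    (4,6)@(9, 13): e=[39,-6,45] → ·
    (5,6)@(11, 13): e=[39,-18,57] → ·
    (1,7)@(3, 15): e=[65,10,3] → #
  covered (10 px):
    · · · · · · · ·
    · · · · · · · ·
    · · · · · · · ·
    · · · · · · · ·
    · · · · · · · ·
    # # # # # # · ·
    · # # # · · · ·
    · # · · · · · ·

Answer: 18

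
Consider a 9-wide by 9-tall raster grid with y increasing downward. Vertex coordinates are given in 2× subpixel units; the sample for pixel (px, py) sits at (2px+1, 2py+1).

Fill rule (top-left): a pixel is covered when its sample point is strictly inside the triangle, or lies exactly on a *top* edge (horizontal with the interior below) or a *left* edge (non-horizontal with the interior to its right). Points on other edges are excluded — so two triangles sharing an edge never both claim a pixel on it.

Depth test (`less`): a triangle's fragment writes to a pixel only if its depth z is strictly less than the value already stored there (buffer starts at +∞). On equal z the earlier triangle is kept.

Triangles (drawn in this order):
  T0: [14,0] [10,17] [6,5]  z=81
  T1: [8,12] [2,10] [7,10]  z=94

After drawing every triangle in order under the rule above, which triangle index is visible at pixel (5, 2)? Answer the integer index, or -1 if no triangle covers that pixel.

T0:
  2·area = 116
  edge (14, 0)→(10, 17): d=(-4,17) right/bottom  bias=-1
  edge (10, 17)→(6, 5): d=(-4,-12) top-left  bias=+0
  edge (6, 5)→(14, 0): d=(8,-5) top-left  bias=+0
    (6,0)@(13, 1): e=[13,100,3] → █
    (7,0)@(15, 1): e=[-21,124,13] → ·
    (5,1)@(11, 3): e=[39,68,9] → █
    (7,1)@(15, 3): e=[-29,116,29] → ·
    (3,2)@(7, 5): e=[99,12,5] → █
    (4,2)@(9, 5): e=[65,36,15] → █
    (6,2)@(13, 5): e=[-3,84,35] → ·
    (3,3)@(7, 7): e=[91,4,21] → █
    (6,3)@(13, 7): e=[-11,76,51] → ·
    (3,4)@(7, 9): e=[83,-4,37] → ·
    (4,4)@(9, 9): e=[49,20,47] → █
    (6,4)@(13, 9): e=[-19,68,67] → ·
  covered (14 px):
    · · · · · · █ · ·
    · · · · · █ █ · ·
    · · · █ █ █ · · ·
    · · · █ █ █ · · ·
    · · · · █ █ · · ·
    · · · · █ █ · · ·
    · · · · █ · · · ·
    · · · · · · · · ·
    · · · · · · · · ·
T1:
  2·area = 10
  edge (8, 12)→(2, 10): d=(-6,-2) top-left  bias=+0
  edge (2, 10)→(7, 10): d=(5,0) top-left  bias=+0
  edge (7, 10)→(8, 12): d=(1,2) right/bottom  bias=-1
    (2,5)@(5, 11): e=[0,5,5] → █  [on edge]
    (3,5)@(7, 11): e=[4,5,1] → █
    (4,5)@(9, 11): e=[8,5,-3] → ·
    (2,6)@(5, 13): e=[-12,15,7] → ·
    (3,6)@(7, 13): e=[-8,15,3] → ·
    (5,6)@(11, 13): e=[0,15,-5] → ·  [on edge]
    (8,7)@(17, 15): e=[0,25,-15] → ·  [on edge]
  covered (2 px):
    · · · · · · · · ·
    · · · · · · · · ·
    · · · · · · · · ·
    · · · · · · · · ·
    · · · · · · · · ·
    · · █ █ · · · · ·
    · · · · · · · · ·
    · · · · · · · · ·
    · · · · · · · · ·

Z-buffer (winner per pixel, '.' = empty):
  . . . . . . 0 . .
  . . . . . 0 0 . .
  . . . 0 0 0 . . .
  . . . 0 0 0 . . .
  . . . . 0 0 . . .
  . . 1 1 0 0 . . .
  . . . . 0 . . . .
  . . . . . . . . .
  . . . . . . . . .

Final: 0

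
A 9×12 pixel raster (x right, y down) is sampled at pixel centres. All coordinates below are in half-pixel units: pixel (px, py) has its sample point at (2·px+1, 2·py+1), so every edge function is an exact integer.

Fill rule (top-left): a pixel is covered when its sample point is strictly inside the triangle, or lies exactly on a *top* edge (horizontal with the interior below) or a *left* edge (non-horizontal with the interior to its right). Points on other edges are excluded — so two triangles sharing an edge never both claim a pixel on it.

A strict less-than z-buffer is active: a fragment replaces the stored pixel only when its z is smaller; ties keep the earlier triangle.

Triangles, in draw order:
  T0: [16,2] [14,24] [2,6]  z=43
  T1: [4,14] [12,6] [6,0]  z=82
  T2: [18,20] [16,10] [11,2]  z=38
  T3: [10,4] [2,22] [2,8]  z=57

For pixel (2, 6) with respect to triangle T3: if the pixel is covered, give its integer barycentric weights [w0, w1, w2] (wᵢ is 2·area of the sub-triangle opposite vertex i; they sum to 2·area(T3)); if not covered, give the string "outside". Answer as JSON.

T0:
  2·area = 300
  edge (16, 2)→(14, 24): d=(-2,22) right/bottom  bias=-1
  edge (14, 24)→(2, 6): d=(-12,-18) top-left  bias=+0
  edge (2, 6)→(16, 2): d=(14,-4) top-left  bias=+0
    (6,1)@(13, 3): e=[64,234,2] → #
    (7,1)@(15, 3): e=[20,270,10] → #
    (8,1)@(17, 3): e=[-24,306,18] → ·
    (3,2)@(7, 5): e=[192,102,6] → #
    (4,2)@(9, 5): e=[148,138,14] → #
    (5,2)@(11, 5): e=[104,174,22] → #
    (8,2)@(17, 5): e=[-28,282,46] → ·
    (1,3)@(3, 7): e=[276,6,18] → #
    (2,3)@(5, 7): e=[232,42,26] → #
    (8,3)@(17, 7): e=[-32,258,74] → ·
    (1,4)@(3, 9): e=[272,-18,46] → ·
    (2,4)@(5, 9): e=[228,18,54] → #
    (7,6)@(15, 13): e=[0,150,150] → ·  [on edge]
  covered (37 px):
    · · · · · · · · ·
    · · · · · · # # ·
    · · · # # # # # ·
    · # # # # # # # ·
    · · # # # # # # ·
    · · · # # # # # ·
    · · · # # # # · ·
    · · · · # # # · ·
    · · · · · # # · ·
    · · · · · # # · ·
    · · · · · · # · ·
    · · · · · · · · ·
T1:
  2·area = 96  (B↔C swapped to make it positive)
  edge (4, 14)→(6, 0): d=(2,-14) top-left  bias=+0
  edge (6, 0)→(12, 6): d=(6,6) right/bottom  bias=-1
  edge (12, 6)→(4, 14): d=(-8,8) right/bottom  bias=-1
    (3,0)@(7, 1): e=[16,0,80] → ·  [on edge]
    (8,0)@(17, 1): e=[156,-60,0] → ·  [on edge]
    (3,1)@(7, 3): e=[20,12,64] → #
    (4,1)@(9, 3): e=[48,0,48] → ·  [on edge]
    (7,1)@(15, 3): e=[132,-36,0] → ·  [on edge]
    (3,2)@(7, 5): e=[24,24,48] → #
    (4,2)@(9, 5): e=[52,12,32] → #
    (5,2)@(11, 5): e=[80,0,16] → ·  [on edge]
    (6,2)@(13, 5): e=[108,-12,0] → ·  [on edge]
    (2,3)@(5, 7): e=[0,48,48] → #  [on edge]
    (5,3)@(11, 7): e=[84,12,0] → ·  [on edge]
    (6,3)@(13, 7): e=[112,0,-16] → ·  [on edge]
    (4,4)@(9, 9): e=[60,36,0] → ·  [on edge]
    (7,4)@(15, 9): e=[144,0,-48] → ·  [on edge]
    (3,5)@(7, 11): e=[36,60,0] → ·  [on edge]
    (8,5)@(17, 11): e=[176,0,-80] → ·  [on edge]
    (2,6)@(5, 13): e=[12,84,0] → ·  [on edge]
    (1,7)@(3, 15): e=[-12,108,0] → ·  [on edge]
    (0,8)@(1, 17): e=[-36,132,0] → ·  [on edge]
    (1,10)@(3, 21): e=[0,144,-48] → ·  [on edge]
  covered (9 px):
    · · · · · · · · ·
    · · · # · · · · ·
    · · · # # · · · ·
    · · # # # · · · ·
    · · # # · · · · ·
    · · # · · · · · ·
    · · · · · · · · ·
    · · · · · · · · ·
    · · · · · · · · ·
    · · · · · · · · ·
    · · · · · · · · ·
    · · · · · · · · ·
T2:
  2·area = 34  (B↔C swapped to make it positive)
  edge (18, 20)→(11, 2): d=(-7,-18) top-left  bias=+0
  edge (11, 2)→(16, 10): d=(5,8) right/bottom  bias=-1
  edge (16, 10)→(18, 20): d=(2,10) right/bottom  bias=-1
    (7,2)@(15, 5): e=[51,-17,0] → ·  [on edge]
    (6,3)@(13, 7): e=[1,9,24] → #
    (7,3)@(15, 7): e=[37,-7,4] → ·
    (6,4)@(13, 9): e=[-13,19,28] → ·
    (7,4)@(15, 9): e=[23,3,8] → #
    (8,4)@(17, 9): e=[59,-13,-12] → ·
    (7,5)@(15, 11): e=[9,13,12] → #
    (8,5)@(17, 11): e=[45,-3,-8] → ·
    (7,6)@(15, 13): e=[-5,23,16] → ·
    (8,7)@(17, 15): e=[17,17,0] → ·  [on edge]
    (8,8)@(17, 17): e=[3,27,4] → #
    (8,9)@(17, 19): e=[-11,37,8] → ·
  covered (4 px):
    · · · · · · · · ·
    · · · · · · · · ·
    · · · · · · · · ·
    · · · · · · # · ·
    · · · · · · · # ·
    · · · · · · · # ·
    · · · · · · · · ·
    · · · · · · · · ·
    · · · · · · · · #
    · · · · · · · · ·
    · · · · · · · · ·
    · · · · · · · · ·
T3:
  2·area = 112
  edge (10, 4)→(2, 22): d=(-8,18) right/bottom  bias=-1
  edge (2, 22)→(2, 8): d=(0,-14) top-left  bias=+0
  edge (2, 8)→(10, 4): d=(8,-4) top-left  bias=+0
    (4,2)@(9, 5): e=[10,98,4] → #
    (5,2)@(11, 5): e=[-26,126,12] → ·
    (2,3)@(5, 7): e=[66,42,4] → #
    (3,3)@(7, 7): e=[30,70,12] → #
    (4,3)@(9, 7): e=[-6,98,20] → ·
    (1,4)@(3, 9): e=[86,14,12] → #
    (4,4)@(9, 9): e=[-22,98,36] → ·
    (1,5)@(3, 11): e=[70,14,28] → #
    (3,5)@(7, 11): e=[-2,70,44] → ·
    (1,6)@(3, 13): e=[54,14,44] → #
    (3,6)@(7, 13): e=[-18,70,60] → ·
    (1,7)@(3, 15): e=[38,14,60] → #
  covered (14 px):
    · · · · · · · · ·
    · · · · · · · · ·
    · · · · # · · · ·
    · · # # · · · · ·
    · # # # · · · · ·
    · # # · · · · · ·
    · # # · · · · · ·
    · # # · · · · · ·
    · # · · · · · · ·
    · # · · · · · · ·
    · · · · · · · · ·
    · · · · · · · · ·

Answer: [42,52,18]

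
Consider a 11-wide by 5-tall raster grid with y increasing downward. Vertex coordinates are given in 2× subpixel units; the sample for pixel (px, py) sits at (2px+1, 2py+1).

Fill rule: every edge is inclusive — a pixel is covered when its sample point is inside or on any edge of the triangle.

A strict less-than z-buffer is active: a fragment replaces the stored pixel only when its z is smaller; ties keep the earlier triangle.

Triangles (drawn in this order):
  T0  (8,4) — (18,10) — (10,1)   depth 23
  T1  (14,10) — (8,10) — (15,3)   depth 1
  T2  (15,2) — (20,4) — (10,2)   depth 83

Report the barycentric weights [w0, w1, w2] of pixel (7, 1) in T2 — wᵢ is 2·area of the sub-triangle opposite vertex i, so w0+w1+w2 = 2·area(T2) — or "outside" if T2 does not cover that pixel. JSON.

T0:
  2·area = 42  (B↔C swapped to make it positive)
  edge (8, 4)→(10, 1): d=(2,-3) inclusive
  edge (10, 1)→(18, 10): d=(8,9) inclusive
  edge (18, 10)→(8, 4): d=(-10,-6) inclusive
    (1,0)@(3, 1): e=[-21,63,0] → .  [on edge]
    (4,1)@(9, 3): e=[1,25,16] → X
    (5,1)@(11, 3): e=[7,7,28] → X
    (6,1)@(13, 3): e=[13,-11,40] → .
    (4,2)@(9, 5): e=[5,41,-4] → .
    (5,2)@(11, 5): e=[11,23,8] → X
    (6,2)@(13, 5): e=[17,5,20] → X
    (7,2)@(15, 5): e=[23,-13,32] → .
    (5,3)@(11, 7): e=[15,39,-12] → .
    (6,3)@(13, 7): e=[21,21,0] → X  [on edge]
    (7,3)@(15, 7): e=[27,3,12] → X
    (8,3)@(17, 7): e=[33,-15,24] → .
  covered (7 px):
    . . . . . . . . . . .
    . . . . X X . . . . .
    . . . . . X X . . . .
    . . . . . . X X . . .
    . . . . . . . . X . .
T1:
  2·area = 42
  edge (14, 10)→(8, 10): d=(-6,0) inclusive
  edge (8, 10)→(15, 3): d=(7,-7) inclusive
  edge (15, 3)→(14, 10): d=(-1,7) inclusive
    (8,0)@(17, 1): e=[54,0,-12] → .  [on edge]
    (7,1)@(15, 3): e=[42,0,0] → X  [on edge]
    (8,1)@(17, 3): e=[42,14,-14] → .
    (6,2)@(13, 5): e=[30,0,12] → X  [on edge]
    (7,2)@(15, 5): e=[30,14,-2] → .
    (5,3)@(11, 7): e=[18,0,24] → X  [on edge]
    (7,3)@(15, 7): e=[18,28,-4] → .
    (4,4)@(9, 9): e=[6,0,36] → X  [on edge]
    (7,4)@(15, 9): e=[6,42,-6] → .
  covered (7 px):
    . . . . . . . . . . .
    . . . . . . . X . . .
    . . . . . . X . . . .
    . . . . . X X . . . .
    . . . . X X X . . . .
T2:
  2·area = 10
  edge (15, 2)→(20, 4): d=(5,2) inclusive
  edge (20, 4)→(10, 2): d=(-10,-2) inclusive
  edge (10, 2)→(15, 2): d=(5,0) inclusive
    (2,0)@(5, 1): e=[15,0,-5] → .  [on edge]
    (7,1)@(15, 3): e=[5,0,5] → X  [on edge]
    (8,1)@(17, 3): e=[1,4,5] → X
    (9,1)@(19, 3): e=[-3,8,5] → .
    (7,2)@(15, 5): e=[15,-20,15] → .
    (8,2)@(17, 5): e=[11,-16,15] → .
  covered (2 px):
    . . . . . . . . . . .
    . . . . . . . X X . .
    . . . . . . . . . . .
    . . . . . . . . . . .
    . . . . . . . . . . .

Result: [0,5,5]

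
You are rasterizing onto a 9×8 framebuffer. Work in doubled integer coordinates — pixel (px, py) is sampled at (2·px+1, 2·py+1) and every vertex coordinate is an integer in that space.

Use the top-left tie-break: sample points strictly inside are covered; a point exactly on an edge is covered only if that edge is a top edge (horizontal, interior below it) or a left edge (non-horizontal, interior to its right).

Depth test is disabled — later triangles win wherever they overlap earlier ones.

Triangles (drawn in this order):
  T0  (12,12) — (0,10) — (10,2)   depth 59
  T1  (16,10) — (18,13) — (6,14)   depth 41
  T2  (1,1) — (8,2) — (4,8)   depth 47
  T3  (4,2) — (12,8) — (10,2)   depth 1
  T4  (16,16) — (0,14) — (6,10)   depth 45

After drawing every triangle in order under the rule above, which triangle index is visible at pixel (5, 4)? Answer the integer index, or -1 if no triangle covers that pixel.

T0:
  2·area = 116
  edge (12, 12)→(0, 10): d=(-12,-2) top-left  bias=+0
  edge (0, 10)→(10, 2): d=(10,-8) top-left  bias=+0
  edge (10, 2)→(12, 12): d=(2,10) right/bottom  bias=-1
    (4,1)@(9, 3): e=[102,2,12] → #
    (5,1)@(11, 3): e=[106,18,-8] → ·
    (3,2)@(7, 5): e=[74,6,36] → #
    (5,2)@(11, 5): e=[82,38,-4] → ·
    (2,3)@(5, 7): e=[46,10,60] → #
    (5,3)@(11, 7): e=[58,58,0] → ·  [on edge]
    (1,4)@(3, 9): e=[18,14,84] → #
    (5,4)@(11, 9): e=[34,78,4] → #
    (6,4)@(13, 9): e=[38,94,-16] → ·
    (1,5)@(3, 11): e=[-6,34,88] → ·
    (2,5)@(5, 11): e=[-2,50,68] → ·
    (3,5)@(7, 11): e=[2,66,48] → #
  covered (14 px):
    · · · · · · · · ·
    · · · · # · · · ·
    · · · # # · · · ·
    · · # # # · · · ·
    · # # # # # · · ·
    · · · # # # · · ·
    · · · · · · · · ·
    · · · · · · · · ·
T1:
  2·area = 38
  edge (16, 10)→(18, 13): d=(2,3) right/bottom  bias=-1
  edge (18, 13)→(6, 14): d=(-12,1) right/bottom  bias=-1
  edge (6, 14)→(16, 10): d=(10,-4) top-left  bias=+0
    (7,5)@(15, 11): e=[5,27,6] → #
    (8,5)@(17, 11): e=[-1,25,14] → ·
    (4,6)@(9, 13): e=[27,9,2] → #
    (5,6)@(11, 13): e=[21,7,10] → #
    (6,6)@(13, 13): e=[15,5,18] → #
    (8,6)@(17, 13): e=[3,1,34] → #
    (4,7)@(9, 15): e=[31,-15,22] → ·
    (5,7)@(11, 15): e=[25,-17,30] → ·
    (6,7)@(13, 15): e=[19,-19,38] → ·
    (7,7)@(15, 15): e=[13,-21,46] → ·
    (8,7)@(17, 15): e=[7,-23,54] → ·
  covered (6 px):
    · · · · · · · · ·
    · · · · · · · · ·
    · · · · · · · · ·
    · · · · · · · · ·
    · · · · · · · · ·
    · · · · · · · # ·
    · · · · # # # # #
    · · · · · · · · ·
T2:
  2·area = 46
  edge (1, 1)→(8, 2): d=(7,1) right/bottom  bias=-1
  edge (8, 2)→(4, 8): d=(-4,6) right/bottom  bias=-1
  edge (4, 8)→(1, 1): d=(-3,-7) top-left  bias=+0
    (0,0)@(1, 1): e=[0,46,0] → ·  [on edge]
    (1,1)@(3, 3): e=[12,26,8] → #
    (2,1)@(5, 3): e=[10,14,22] → #
    (3,1)@(7, 3): e=[8,2,36] → #
    (4,1)@(9, 3): e=[6,-10,50] → ·
    (7,1)@(15, 3): e=[0,-46,92] → ·  [on edge]
    (1,2)@(3, 5): e=[26,18,2] → #
    (3,2)@(7, 5): e=[22,-6,30] → ·
    (1,3)@(3, 7): e=[40,10,-4] → ·
    (2,3)@(5, 7): e=[38,-2,10] → ·
    (3,7)@(7, 15): e=[92,-46,0] → ·  [on edge]
  covered (5 px):
    · · · · · · · · ·
    · # # # · · · · ·
    · # # · · · · · ·
    · · · · · · · · ·
    · · · · · · · · ·
    · · · · · · · · ·
    · · · · · · · · ·
    · · · · · · · · ·
T3:
  2·area = 36  (B↔C swapped to make it positive)
  edge (4, 2)→(10, 2): d=(6,0) top-left  bias=+0
  edge (10, 2)→(12, 8): d=(2,6) right/bottom  bias=-1
  edge (12, 8)→(4, 2): d=(-8,-6) top-left  bias=+0
    (3,1)@(7, 3): e=[6,20,10] → #
    (4,1)@(9, 3): e=[6,8,22] → #
    (5,1)@(11, 3): e=[6,-4,34] → ·
    (3,2)@(7, 5): e=[18,24,-6] → ·
    (4,2)@(9, 5): e=[18,12,6] → #
    (5,2)@(11, 5): e=[18,0,18] → ·  [on edge]
    (4,3)@(9, 7): e=[30,16,-10] → ·
    (5,3)@(11, 7): e=[30,4,2] → #
    (6,3)@(13, 7): e=[30,-8,14] → ·
    (5,4)@(11, 9): e=[42,8,-14] → ·
    (6,5)@(13, 11): e=[54,0,-18] → ·  [on edge]
  covered (4 px):
    · · · · · · · · ·
    · · · # # · · · ·
    · · · · # · · · ·
    · · · · · # · · ·
    · · · · · · · · ·
    · · · · · · · · ·
    · · · · · · · · ·
    · · · · · · · · ·
T4:
  2·area = 76
  edge (16, 16)→(0, 14): d=(-16,-2) top-left  bias=+0
  edge (0, 14)→(6, 10): d=(6,-4) top-left  bias=+0
  edge (6, 10)→(16, 16): d=(10,6) right/bottom  bias=-1
    (0,3)@(1, 7): e=[114,-38,0] → ·  [on edge]
    (2,5)@(5, 11): e=[58,2,16] → #
    (3,5)@(7, 11): e=[62,10,4] → #
    (4,5)@(9, 11): e=[66,18,-8] → ·
    (1,6)@(3, 13): e=[22,6,48] → #
    (4,6)@(9, 13): e=[34,30,12] → #
    (5,6)@(11, 13): e=[38,38,0] → ·  [on edge]
    (1,7)@(3, 15): e=[-10,18,68] → ·
    (2,7)@(5, 15): e=[-6,26,56] → ·
    (3,7)@(7, 15): e=[-2,34,44] → ·
    (4,7)@(9, 15): e=[2,42,32] → #
    (5,7)@(11, 15): e=[6,50,20] → #
  covered (9 px):
    · · · · · · · · ·
    · · · · · · · · ·
    · · · · · · · · ·
    · · · · · · · · ·
    · · · · · · · · ·
    · · # # · · · · ·
    · # # # # · · · ·
    · · · · # # # · ·

Z-buffer (winner per pixel, '.' = empty):
  . . . . . . . . .
  . 2 2 3 3 . . . .
  . 2 2 0 3 . . . .
  . . 0 0 0 3 . . .
  . 0 0 0 0 0 . . .
  . . 4 4 0 0 . 1 .
  . 4 4 4 4 1 1 1 1
  . . . . 4 4 4 . .

Result: 0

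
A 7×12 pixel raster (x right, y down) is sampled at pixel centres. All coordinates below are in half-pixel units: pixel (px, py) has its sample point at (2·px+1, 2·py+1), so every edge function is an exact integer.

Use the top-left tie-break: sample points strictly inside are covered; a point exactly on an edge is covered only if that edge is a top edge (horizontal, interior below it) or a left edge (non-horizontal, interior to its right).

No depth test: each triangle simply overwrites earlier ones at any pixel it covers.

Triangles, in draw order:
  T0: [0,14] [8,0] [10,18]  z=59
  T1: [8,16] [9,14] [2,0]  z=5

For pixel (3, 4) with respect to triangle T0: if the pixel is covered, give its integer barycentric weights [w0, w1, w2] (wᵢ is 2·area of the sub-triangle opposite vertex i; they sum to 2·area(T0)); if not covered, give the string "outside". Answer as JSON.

T0:
  2·area = 172
  edge (0, 14)→(8, 0): d=(8,-14) top-left  bias=+0
  edge (8, 0)→(10, 18): d=(2,18) right/bottom  bias=-1
  edge (10, 18)→(0, 14): d=(-10,-4) top-left  bias=+0
    (3,1)@(7, 3): e=[10,24,138] → #
    (4,1)@(9, 3): e=[38,-12,146] → ·
    (3,2)@(7, 5): e=[26,28,118] → #
    (4,2)@(9, 5): e=[54,-8,126] → ·
    (2,3)@(5, 7): e=[14,68,90] → #
    (4,3)@(9, 7): e=[70,-4,106] → ·
    (1,4)@(3, 9): e=[2,108,62] → #
    (4,4)@(9, 9): e=[86,0,86] → ·  [on edge]
    (1,5)@(3, 11): e=[18,112,42] → #
    (4,5)@(9, 11): e=[102,4,66] → #
    (5,5)@(11, 11): e=[130,-32,74] → ·
    (0,6)@(1, 13): e=[6,152,14] → #
  covered (21 px):
    · · · · · · ·
    · · · # · · ·
    · · · # · · ·
    · · # # · · ·
    · # # # · · ·
    · # # # # · ·
    # # # # # · ·
    · # # # # · ·
    · · · · # · ·
    · · · · · · ·
    · · · · · · ·
    · · · · · · ·
T1:
  2·area = 28  (B↔C swapped to make it positive)
  edge (8, 16)→(2, 0): d=(-6,-16) top-left  bias=+0
  edge (2, 0)→(9, 14): d=(7,14) right/bottom  bias=-1
  edge (9, 14)→(8, 16): d=(-1,2) right/bottom  bias=-1
    (2,3)@(5, 7): e=[6,7,15] → #
    (3,3)@(7, 7): e=[38,-21,11] → ·
    (2,4)@(5, 9): e=[-6,21,13] → ·
    (3,5)@(7, 11): e=[14,7,7] → #
    (4,5)@(9, 11): e=[46,-21,3] → ·
    (3,6)@(7, 13): e=[2,21,5] → #
    (4,6)@(9, 13): e=[34,-7,1] → ·
    (3,7)@(7, 15): e=[-10,35,3] → ·
  covered (3 px):
    · · · · · · ·
    · · · · · · ·
    · · · · · · ·
    · · # · · · ·
    · · · · · · ·
    · · · # · · ·
    · · · # · · ·
    · · · · · · ·
    · · · · · · ·
    · · · · · · ·
    · · · · · · ·
    · · · · · · ·

Answer: [36,78,58]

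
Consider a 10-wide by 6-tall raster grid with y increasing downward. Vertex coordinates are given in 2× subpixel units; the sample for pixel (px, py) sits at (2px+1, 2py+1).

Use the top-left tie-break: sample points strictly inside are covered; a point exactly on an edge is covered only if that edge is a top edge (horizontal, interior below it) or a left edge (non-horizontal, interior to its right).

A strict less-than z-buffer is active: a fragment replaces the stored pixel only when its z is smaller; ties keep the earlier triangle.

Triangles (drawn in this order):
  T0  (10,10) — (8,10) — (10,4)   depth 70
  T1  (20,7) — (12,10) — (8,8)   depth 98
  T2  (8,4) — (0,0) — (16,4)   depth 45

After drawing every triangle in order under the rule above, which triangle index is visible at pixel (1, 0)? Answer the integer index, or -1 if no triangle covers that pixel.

T0:
  2·area = 12
  edge (10, 10)→(8, 10): d=(-2,0) right/bottom  bias=-1
  edge (8, 10)→(10, 4): d=(2,-6) top-left  bias=+0
  edge (10, 4)→(10, 10): d=(0,6) right/bottom  bias=-1
    (5,0)@(11, 1): e=[18,0,-6] → ·  [on edge]
    (4,3)@(9, 7): e=[6,0,6] → #  [on edge]
    (5,3)@(11, 7): e=[6,12,-6] → ·
    (4,4)@(9, 9): e=[2,4,6] → #
    (5,4)@(11, 9): e=[2,16,-6] → ·
    (4,5)@(9, 11): e=[-2,8,6] → ·
  covered (2 px):
    · · · · · · · · · ·
    · · · · · · · · · ·
    · · · · · · · · · ·
    · · · · # · · · · ·
    · · · · # · · · · ·
    · · · · · · · · · ·
T1:
  2·area = 28
  edge (20, 7)→(12, 10): d=(-8,3) right/bottom  bias=-1
  edge (12, 10)→(8, 8): d=(-4,-2) top-left  bias=+0
  edge (8, 8)→(20, 7): d=(12,-1) top-left  bias=+0
    (5,4)@(11, 9): e=[11,2,15] → #
    (6,4)@(13, 9): e=[5,6,17] → #
    (7,4)@(15, 9): e=[-1,10,19] → ·
    (5,5)@(11, 11): e=[-5,-6,39] → ·
    (6,5)@(13, 11): e=[-11,-2,41] → ·
  covered (2 px):
    · · · · · · · · · ·
    · · · · · · · · · ·
    · · · · · · · · · ·
    · · · · · · · · · ·
    · · · · · # # · · ·
    · · · · · · · · · ·
T2:
  2·area = 32
  edge (8, 4)→(0, 0): d=(-8,-4) top-left  bias=+0
  edge (0, 0)→(16, 4): d=(16,4) right/bottom  bias=-1
  edge (16, 4)→(8, 4): d=(-8,0) right/bottom  bias=-1
    (1,0)@(3, 1): e=[4,4,24] → #
    (2,0)@(5, 1): e=[12,-4,24] → ·
    (1,1)@(3, 3): e=[-12,36,8] → ·
    (3,1)@(7, 3): e=[4,20,8] → #
    (4,1)@(9, 3): e=[12,12,8] → #
    (5,1)@(11, 3): e=[20,4,8] → #
    (6,1)@(13, 3): e=[28,-4,8] → ·
    (3,2)@(7, 5): e=[-12,52,-8] → ·
    (4,2)@(9, 5): e=[-4,44,-8] → ·
    (5,2)@(11, 5): e=[4,36,-8] → ·
  covered (4 px):
    · # · · · · · · · ·
    · · · # # # · · · ·
    · · · · · · · · · ·
    · · · · · · · · · ·
    · · · · · · · · · ·
    · · · · · · · · · ·

Z-buffer (winner per pixel, '.' = empty):
  . 2 . . . . . . . .
  . . . 2 2 2 . . . .
  . . . . . . . . . .
  . . . . 0 . . . . .
  . . . . 0 1 1 . . .
  . . . . . . . . . .

Answer: 2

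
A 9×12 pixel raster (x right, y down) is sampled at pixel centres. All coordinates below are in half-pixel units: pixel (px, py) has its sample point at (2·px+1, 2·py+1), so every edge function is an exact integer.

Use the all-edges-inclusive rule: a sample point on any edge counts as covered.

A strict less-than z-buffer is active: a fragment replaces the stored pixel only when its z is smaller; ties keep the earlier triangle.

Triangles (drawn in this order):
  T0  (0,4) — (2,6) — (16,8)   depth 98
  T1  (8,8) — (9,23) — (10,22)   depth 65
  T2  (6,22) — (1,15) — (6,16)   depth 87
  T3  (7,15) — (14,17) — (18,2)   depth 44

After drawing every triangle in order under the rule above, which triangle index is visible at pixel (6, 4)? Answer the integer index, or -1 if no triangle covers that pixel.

T0:
  2·area = 24  (B↔C swapped to make it positive)
  edge (0, 4)→(16, 8): d=(16,4) inclusive
  edge (16, 8)→(2, 6): d=(-14,-2) inclusive
  edge (2, 6)→(0, 4): d=(-2,-2) inclusive
    (0,2)@(1, 5): e=[12,12,0] → #  [on edge]
    (1,2)@(3, 5): e=[4,16,4] → #
    (2,2)@(5, 5): e=[-4,20,8] → ·
    (0,3)@(1, 7): e=[44,-16,-4] → ·
    (1,3)@(3, 7): e=[36,-12,0] → ·  [on edge]
    (4,3)@(9, 7): e=[12,0,12] → #  [on edge]
    (5,3)@(11, 7): e=[4,4,16] → #
    (6,3)@(13, 7): e=[-4,8,20] → ·
    (2,4)@(5, 9): e=[60,-36,0] → ·  [on edge]
    (4,4)@(9, 9): e=[44,-28,8] → ·
    (5,4)@(11, 9): e=[36,-24,12] → ·
    (3,5)@(7, 11): e=[84,-60,0] → ·  [on edge]
    (4,6)@(9, 13): e=[108,-84,0] → ·  [on edge]
    (5,7)@(11, 15): e=[132,-108,0] → ·  [on edge]
    (6,8)@(13, 17): e=[156,-132,0] → ·  [on edge]
    (7,9)@(15, 19): e=[180,-156,0] → ·  [on edge]
    (8,10)@(17, 21): e=[204,-180,0] → ·  [on edge]
  covered (4 px):
    · · · · · · · · ·
    · · · · · · · · ·
    # # · · · · · · ·
    · · · · # # · · ·
    · · · · · · · · ·
    · · · · · · · · ·
    · · · · · · · · ·
    · · · · · · · · ·
    · · · · · · · · ·
    · · · · · · · · ·
    · · · · · · · · ·
    · · · · · · · · ·
T1:
  2·area = 16  (B↔C swapped to make it positive)
  edge (8, 8)→(10, 22): d=(2,14) inclusive
  edge (10, 22)→(9, 23): d=(-1,1) inclusive
  edge (9, 23)→(8, 8): d=(-1,-15) inclusive
    (3,0)@(7, 1): e=[0,24,-8] → ·  [on edge]
    (4,7)@(9, 15): e=[0,8,8] → #  [on edge]
    (5,7)@(11, 15): e=[-28,6,38] → ·
    (8,7)@(17, 15): e=[-112,0,128] → ·  [on edge]
    (4,8)@(9, 17): e=[4,6,6] → #
    (5,8)@(11, 17): e=[-24,4,36] → ·
    (7,8)@(15, 17): e=[-80,0,96] → ·  [on edge]
    (4,9)@(9, 19): e=[8,4,4] → #
    (5,9)@(11, 19): e=[-20,2,34] → ·
    (6,9)@(13, 19): e=[-48,0,64] → ·  [on edge]
    (4,10)@(9, 21): e=[12,2,2] → #
    (5,10)@(11, 21): e=[-16,0,32] → ·  [on edge]
    (4,11)@(9, 23): e=[16,0,0] → #  [on edge]
  covered (5 px):
    · · · · · · · · ·
    · · · · · · · · ·
    · · · · · · · · ·
    · · · · · · · · ·
    · · · · · · · · ·
    · · · · · · · · ·
    · · · · · · · · ·
    · · · · # · · · ·
    · · · · # · · · ·
    · · · · # · · · ·
    · · · · # · · · ·
    · · · · # · · · ·
T2:
  2·area = 30
  edge (6, 22)→(1, 15): d=(-5,-7) inclusive
  edge (1, 15)→(6, 16): d=(5,1) inclusive
  edge (6, 16)→(6, 22): d=(0,6) inclusive
    (0,7)@(1, 15): e=[0,0,30] → #  [on edge]
    (1,7)@(3, 15): e=[14,-2,18] → ·
    (0,8)@(1, 17): e=[-10,10,30] → ·
    (1,8)@(3, 17): e=[4,8,18] → #
    (2,8)@(5, 17): e=[18,6,6] → #
    (3,8)@(7, 17): e=[32,4,-6] → ·
    (5,8)@(11, 17): e=[60,0,-30] → ·  [on edge]
    (1,9)@(3, 19): e=[-6,18,18] → ·
    (2,9)@(5, 19): e=[8,16,6] → #
    (3,9)@(7, 19): e=[22,14,-6] → ·
    (2,10)@(5, 21): e=[-2,26,6] → ·
  covered (4 px):
    · · · · · · · · ·
    · · · · · · · · ·
    · · · · · · · · ·
    · · · · · · · · ·
    · · · · · · · · ·
    · · · · · · · · ·
    · · · · · · · · ·
    # · · · · · · · ·
    · # # · · · · · ·
    · · # · · · · · ·
    · · · · · · · · ·
    · · · · · · · · ·
T3:
  2·area = 113  (B↔C swapped to make it positive)
  edge (7, 15)→(18, 2): d=(11,-13) inclusive
  edge (18, 2)→(14, 17): d=(-4,15) inclusive
  edge (14, 17)→(7, 15): d=(-7,-2) inclusive
    (8,2)@(17, 5): e=[20,3,90] → #
    (7,3)@(15, 7): e=[16,25,72] → #
    (8,3)@(17, 7): e=[42,-5,76] → ·
    (6,4)@(13, 9): e=[12,47,54] → #
    (8,4)@(17, 9): e=[64,-13,62] → ·
    (5,5)@(11, 11): e=[8,69,36] → #
    (8,5)@(17, 11): e=[86,-21,48] → ·
    (4,6)@(9, 13): e=[4,91,18] → #
    (8,6)@(17, 13): e=[108,-29,34] → ·
    (3,7)@(7, 15): e=[0,113,0] → #  [on edge]
    (7,7)@(15, 15): e=[104,-7,16] → ·
    (3,8)@(7, 17): e=[22,105,-14] → ·
  covered (15 px):
    · · · · · · · · ·
    · · · · · · · · ·
    · · · · · · · · #
    · · · · · · · # ·
    · · · · · · # # ·
    · · · · · # # # ·
    · · · · # # # # ·
    · · · # # # # · ·
    · · · · · · · · ·
    · · · · · · · · ·
    · · · · · · · · ·
    · · · · · · · · ·

Z-buffer (winner per pixel, '.' = empty):
  . . . . . . . . .
  . . . . . . . . .
  0 0 . . . . . . 3
  . . . . 0 0 . 3 .
  . . . . . . 3 3 .
  . . . . . 3 3 3 .
  . . . . 3 3 3 3 .
  2 . . 3 3 3 3 . .
  . 2 2 . 1 . . . .
  . . 2 . 1 . . . .
  . . . . 1 . . . .
  . . . . 1 . . . .

Final: 3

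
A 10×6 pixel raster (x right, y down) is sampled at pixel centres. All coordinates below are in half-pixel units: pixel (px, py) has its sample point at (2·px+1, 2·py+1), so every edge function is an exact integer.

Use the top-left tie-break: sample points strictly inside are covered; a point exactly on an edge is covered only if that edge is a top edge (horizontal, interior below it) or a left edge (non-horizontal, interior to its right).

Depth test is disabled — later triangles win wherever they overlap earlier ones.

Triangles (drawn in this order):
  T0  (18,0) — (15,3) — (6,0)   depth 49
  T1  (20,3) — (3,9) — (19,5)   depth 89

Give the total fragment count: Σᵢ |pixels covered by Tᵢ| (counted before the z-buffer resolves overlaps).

T0:
  2·area = 36
  edge (18, 0)→(15, 3): d=(-3,3) right/bottom  bias=-1
  edge (15, 3)→(6, 0): d=(-9,-3) top-left  bias=+0
  edge (6, 0)→(18, 0): d=(12,0) top-left  bias=+0
    (4,0)@(9, 1): e=[24,0,12] → X  [on edge]
    (5,0)@(11, 1): e=[18,6,12] → X
    (6,0)@(13, 1): e=[12,12,12] → X
    (7,0)@(15, 1): e=[6,18,12] → X
    (8,0)@(17, 1): e=[0,24,12] → .  [on edge]
    (4,1)@(9, 3): e=[18,-18,36] → .
    (5,1)@(11, 3): e=[12,-12,36] → .
    (6,1)@(13, 3): e=[6,-6,36] → .
    (7,1)@(15, 3): e=[0,0,36] → .  [on edge]
    (6,2)@(13, 5): e=[0,-24,60] → .  [on edge]
    (5,3)@(11, 7): e=[0,-48,84] → .  [on edge]
    (4,4)@(9, 9): e=[0,-72,108] → .  [on edge]
    (3,5)@(7, 11): e=[0,-96,132] → .  [on edge]
  covered (4 px):
    . . . . X X X X . .
    . . . . . . . . . .
    . . . . . . . . . .
    . . . . . . . . . .
    . . . . . . . . . .
    . . . . . . . . . .
T1:
  2·area = 28  (B↔C swapped to make it positive)
  edge (20, 3)→(19, 5): d=(-1,2) right/bottom  bias=-1
  edge (19, 5)→(3, 9): d=(-16,4) right/bottom  bias=-1
  edge (3, 9)→(20, 3): d=(17,-6) top-left  bias=+0
    (7,2)@(15, 5): e=[8,16,4] → X
    (8,2)@(17, 5): e=[4,8,16] → X
    (9,2)@(19, 5): e=[0,0,28] → .  [on edge]
    (4,3)@(9, 7): e=[18,8,2] → X
    (5,3)@(11, 7): e=[14,0,14] → .  [on edge]
    (7,3)@(15, 7): e=[6,-16,38] → .
    (8,3)@(17, 7): e=[2,-24,50] → .
    (1,4)@(3, 9): e=[28,0,0] → .  [on edge]
    (4,4)@(9, 9): e=[16,-24,36] → .
    (8,4)@(17, 9): e=[0,-56,84] → .  [on edge]
  covered (3 px):
    . . . . . . . . . .
    . . . . . . . . . .
    . . . . . . . X X .
    . . . . X . . . . .
    . . . . . . . . . .
    . . . . . . . . . .

Final: 7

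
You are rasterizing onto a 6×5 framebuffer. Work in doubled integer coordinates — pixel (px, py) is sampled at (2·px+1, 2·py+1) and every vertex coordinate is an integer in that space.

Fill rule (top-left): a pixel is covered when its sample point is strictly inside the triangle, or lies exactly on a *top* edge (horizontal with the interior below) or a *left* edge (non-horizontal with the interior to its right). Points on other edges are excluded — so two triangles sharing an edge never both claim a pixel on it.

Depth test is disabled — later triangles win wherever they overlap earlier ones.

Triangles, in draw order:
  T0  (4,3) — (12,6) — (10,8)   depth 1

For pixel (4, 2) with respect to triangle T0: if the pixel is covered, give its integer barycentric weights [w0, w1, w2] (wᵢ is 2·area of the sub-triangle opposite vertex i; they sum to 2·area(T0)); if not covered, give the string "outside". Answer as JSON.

T0:
  2·area = 22
  edge (4, 3)→(12, 6): d=(8,3) right/bottom  bias=-1
  edge (12, 6)→(10, 8): d=(-2,2) right/bottom  bias=-1
  edge (10, 8)→(4, 3): d=(-6,-5) top-left  bias=+0
    (3,2)@(7, 5): e=[7,12,3] → X
    (4,2)@(9, 5): e=[1,8,13] → X
    (5,2)@(11, 5): e=[-5,4,23] → .
    (3,3)@(7, 7): e=[23,8,-9] → .
    (4,3)@(9, 7): e=[17,4,1] → X
    (5,3)@(11, 7): e=[11,0,11] → .  [on edge]
    (4,4)@(9, 9): e=[33,0,-11] → .  [on edge]
  covered (3 px):
    . . . . . .
    . . . . . .
    . . . X X .
    . . . . X .
    . . . . . .

Final: [8,13,1]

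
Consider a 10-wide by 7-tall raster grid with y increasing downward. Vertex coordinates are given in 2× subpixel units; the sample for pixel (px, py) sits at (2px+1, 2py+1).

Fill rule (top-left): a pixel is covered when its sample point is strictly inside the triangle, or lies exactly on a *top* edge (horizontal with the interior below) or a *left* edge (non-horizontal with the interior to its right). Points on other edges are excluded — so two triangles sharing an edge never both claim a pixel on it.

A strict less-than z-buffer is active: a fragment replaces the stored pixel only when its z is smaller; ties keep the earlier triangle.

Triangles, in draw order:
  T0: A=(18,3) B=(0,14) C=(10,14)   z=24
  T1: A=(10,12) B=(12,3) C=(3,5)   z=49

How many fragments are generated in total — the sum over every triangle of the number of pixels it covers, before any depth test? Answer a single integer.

T0:
  2·area = 110  (B↔C swapped to make it positive)
  edge (18, 3)→(10, 14): d=(-8,11) right/bottom  bias=-1
  edge (10, 14)→(0, 14): d=(-10,0) right/bottom  bias=-1
  edge (0, 14)→(18, 3): d=(18,-11) top-left  bias=+0
    (7,2)@(15, 5): e=[17,90,3] → X
    (8,2)@(17, 5): e=[-5,90,25] → .
    (6,3)@(13, 7): e=[23,70,17] → X
    (8,3)@(17, 7): e=[-21,70,61] → .
    (4,4)@(9, 9): e=[51,50,9] → X
    (5,4)@(11, 9): e=[29,50,31] → X
    (7,4)@(15, 9): e=[-15,50,75] → .
    (2,5)@(5, 11): e=[79,30,1] → X
    (3,5)@(7, 11): e=[57,30,23] → X
    (6,5)@(13, 11): e=[-9,30,89] → .
    (1,6)@(3, 13): e=[85,10,15] → X
    (5,6)@(11, 13): e=[-3,10,103] → .
  covered (14 px):
    . . . . . . . . . .
    . . . . . . . . . .
    . . . . . . . X . .
    . . . . . . X X . .
    . . . . X X X . . .
    . . X X X X . . . .
    . X X X X . . . . .
T1:
  2·area = 77  (B↔C swapped to make it positive)
  edge (10, 12)→(3, 5): d=(-7,-7) top-left  bias=+0
  edge (3, 5)→(12, 3): d=(9,-2) top-left  bias=+0
  edge (12, 3)→(10, 12): d=(-2,9) right/bottom  bias=-1
    (0,1)@(1, 3): e=[0,-22,99] → .  [on edge]
    (1,2)@(3, 5): e=[0,0,77] → X  [on edge]
    (2,2)@(5, 5): e=[14,4,59] → X
    (3,2)@(7, 5): e=[28,8,41] → X
    (4,2)@(9, 5): e=[42,12,23] → X
    (5,2)@(11, 5): e=[56,16,5] → X
    (6,2)@(13, 5): e=[70,20,-13] → .
    (1,3)@(3, 7): e=[-14,18,73] → .
    (2,3)@(5, 7): e=[0,22,55] → X  [on edge]
    (6,3)@(13, 7): e=[56,38,-17] → .
    (2,4)@(5, 9): e=[-14,40,51] → .
    (3,4)@(7, 9): e=[0,44,33] → X  [on edge]
    (4,5)@(9, 11): e=[0,66,11] → X  [on edge]
    (5,6)@(11, 13): e=[0,88,-11] → .  [on edge]
  covered (12 px):
    . . . . . . . . . .
    . . . . . . . . . .
    . X X X X X . . . .
    . . X X X X . . . .
    . . . X X . . . . .
    . . . . X . . . . .
    . . . . . . . . . .

Answer: 26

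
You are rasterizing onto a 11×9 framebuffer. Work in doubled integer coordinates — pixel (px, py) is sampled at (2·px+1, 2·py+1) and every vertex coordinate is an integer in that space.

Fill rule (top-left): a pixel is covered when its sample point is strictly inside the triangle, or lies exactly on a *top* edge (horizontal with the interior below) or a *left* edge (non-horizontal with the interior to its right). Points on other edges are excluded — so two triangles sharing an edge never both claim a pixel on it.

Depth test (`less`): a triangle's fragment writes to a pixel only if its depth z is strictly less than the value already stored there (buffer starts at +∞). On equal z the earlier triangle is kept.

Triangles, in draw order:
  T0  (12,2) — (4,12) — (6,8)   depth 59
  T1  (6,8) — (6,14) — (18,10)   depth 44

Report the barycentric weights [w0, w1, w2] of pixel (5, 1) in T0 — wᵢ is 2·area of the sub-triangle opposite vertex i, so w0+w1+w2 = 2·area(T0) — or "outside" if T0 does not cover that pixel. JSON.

T0:
  2·area = 12
  edge (12, 2)→(4, 12): d=(-8,10) right/bottom  bias=-1
  edge (4, 12)→(6, 8): d=(2,-4) top-left  bias=+0
  edge (6, 8)→(12, 2): d=(6,-6) top-left  bias=+0
    (6,0)@(13, 1): e=[-2,14,0] → ·  [on edge]
    (5,1)@(11, 3): e=[2,10,0] → █  [on edge]
    (6,1)@(13, 3): e=[-18,18,12] → ·
    (4,2)@(9, 5): e=[6,6,0] → █  [on edge]
    (5,2)@(11, 5): e=[-14,14,12] → ·
    (3,3)@(7, 7): e=[10,2,0] → █  [on edge]
    (4,3)@(9, 7): e=[-10,10,12] → ·
    (2,4)@(5, 9): e=[14,-2,0] → ·  [on edge]
    (3,4)@(7, 9): e=[-6,6,12] → ·
    (1,5)@(3, 11): e=[18,-6,0] → ·  [on edge]
    (0,6)@(1, 13): e=[22,-10,0] → ·  [on edge]
  covered (3 px):
    · · · · · · · · · · ·
    · · · · · █ · · · · ·
    · · · · █ · · · · · ·
    · · · █ · · · · · · ·
    · · · · · · · · · · ·
    · · · · · · · · · · ·
    · · · · · · · · · · ·
    · · · · · · · · · · ·
    · · · · · · · · · · ·
T1:
  2·area = 72  (B↔C swapped to make it positive)
  edge (6, 8)→(18, 10): d=(12,2) right/bottom  bias=-1
  edge (18, 10)→(6, 14): d=(-12,4) right/bottom  bias=-1
  edge (6, 14)→(6, 8): d=(0,-6) top-left  bias=+0
    (3,4)@(7, 9): e=[10,56,6] → █
    (4,4)@(9, 9): e=[6,48,18] → █
    (5,4)@(11, 9): e=[2,40,30] → █
    (6,4)@(13, 9): e=[-2,32,42] → ·
    (10,4)@(21, 9): e=[-18,0,90] → ·  [on edge]
    (3,5)@(7, 11): e=[34,32,6] → █
    (6,5)@(13, 11): e=[22,8,42] → █
    (7,5)@(15, 11): e=[18,0,54] → ·  [on edge]
    (3,6)@(7, 13): e=[58,8,6] → █
    (4,6)@(9, 13): e=[54,0,18] → ·  [on edge]
    (5,6)@(11, 13): e=[50,-8,30] → ·
    (6,6)@(13, 13): e=[46,-16,42] → ·
    (1,7)@(3, 15): e=[90,0,-18] → ·  [on edge]
  covered (8 px):
    · · · · · · · · · · ·
    · · · · · · · · · · ·
    · · · · · · · · · · ·
    · · · · · · · · · · ·
    · · · █ █ █ · · · · ·
    · · · █ █ █ █ · · · ·
    · · · █ · · · · · · ·
    · · · · · · · · · · ·
    · · · · · · · · · · ·

Answer: [10,0,2]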